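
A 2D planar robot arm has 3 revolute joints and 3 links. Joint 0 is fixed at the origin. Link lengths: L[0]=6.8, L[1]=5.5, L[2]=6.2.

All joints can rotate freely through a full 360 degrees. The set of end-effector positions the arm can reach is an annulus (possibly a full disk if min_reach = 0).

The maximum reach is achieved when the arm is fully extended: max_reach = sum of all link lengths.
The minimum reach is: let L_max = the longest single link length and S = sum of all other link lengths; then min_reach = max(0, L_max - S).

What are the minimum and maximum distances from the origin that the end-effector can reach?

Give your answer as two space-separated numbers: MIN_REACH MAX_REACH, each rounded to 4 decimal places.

Answer: 0.0000 18.5000

Derivation:
Link lengths: [6.8, 5.5, 6.2]
max_reach = 6.8 + 5.5 + 6.2 = 18.5
L_max = max([6.8, 5.5, 6.2]) = 6.8
S (sum of others) = 18.5 - 6.8 = 11.7
min_reach = max(0, 6.8 - 11.7) = max(0, -4.9) = 0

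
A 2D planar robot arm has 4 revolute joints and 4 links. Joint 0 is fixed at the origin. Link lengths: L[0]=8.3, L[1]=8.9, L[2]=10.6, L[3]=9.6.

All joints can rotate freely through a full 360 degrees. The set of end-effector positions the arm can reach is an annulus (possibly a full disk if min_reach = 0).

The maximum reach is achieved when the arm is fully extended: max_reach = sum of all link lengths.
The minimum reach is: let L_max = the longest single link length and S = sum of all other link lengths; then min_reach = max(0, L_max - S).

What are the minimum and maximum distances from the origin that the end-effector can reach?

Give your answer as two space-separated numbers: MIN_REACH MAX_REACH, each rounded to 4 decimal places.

Answer: 0.0000 37.4000

Derivation:
Link lengths: [8.3, 8.9, 10.6, 9.6]
max_reach = 8.3 + 8.9 + 10.6 + 9.6 = 37.4
L_max = max([8.3, 8.9, 10.6, 9.6]) = 10.6
S (sum of others) = 37.4 - 10.6 = 26.8
min_reach = max(0, 10.6 - 26.8) = max(0, -16.2) = 0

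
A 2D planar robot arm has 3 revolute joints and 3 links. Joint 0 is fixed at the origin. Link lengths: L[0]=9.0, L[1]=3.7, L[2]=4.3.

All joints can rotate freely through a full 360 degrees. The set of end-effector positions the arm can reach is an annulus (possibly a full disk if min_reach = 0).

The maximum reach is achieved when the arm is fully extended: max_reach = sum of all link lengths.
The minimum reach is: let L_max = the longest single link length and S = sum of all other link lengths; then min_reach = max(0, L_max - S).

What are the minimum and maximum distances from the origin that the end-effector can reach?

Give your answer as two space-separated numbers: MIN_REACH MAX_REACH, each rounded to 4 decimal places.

Link lengths: [9.0, 3.7, 4.3]
max_reach = 9 + 3.7 + 4.3 = 17
L_max = max([9.0, 3.7, 4.3]) = 9
S (sum of others) = 17 - 9 = 8
min_reach = max(0, 9 - 8) = max(0, 1) = 1

Answer: 1.0000 17.0000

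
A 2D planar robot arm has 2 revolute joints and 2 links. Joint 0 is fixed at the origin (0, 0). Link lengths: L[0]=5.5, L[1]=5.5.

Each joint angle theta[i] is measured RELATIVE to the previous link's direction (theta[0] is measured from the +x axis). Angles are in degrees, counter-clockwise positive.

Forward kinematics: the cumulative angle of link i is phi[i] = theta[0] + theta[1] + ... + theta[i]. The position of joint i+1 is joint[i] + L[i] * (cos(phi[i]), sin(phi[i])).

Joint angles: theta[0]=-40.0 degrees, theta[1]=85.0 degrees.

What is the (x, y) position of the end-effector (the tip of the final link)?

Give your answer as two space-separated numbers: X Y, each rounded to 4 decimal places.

Answer: 8.1023 0.3538

Derivation:
joint[0] = (0.0000, 0.0000)  (base)
link 0: phi[0] = -40 = -40 deg
  cos(-40 deg) = 0.7660, sin(-40 deg) = -0.6428
  joint[1] = (0.0000, 0.0000) + 5.5 * (0.7660, -0.6428) = (0.0000 + 4.2132, 0.0000 + -3.5353) = (4.2132, -3.5353)
link 1: phi[1] = -40 + 85 = 45 deg
  cos(45 deg) = 0.7071, sin(45 deg) = 0.7071
  joint[2] = (4.2132, -3.5353) + 5.5 * (0.7071, 0.7071) = (4.2132 + 3.8891, -3.5353 + 3.8891) = (8.1023, 0.3538)
End effector: (8.1023, 0.3538)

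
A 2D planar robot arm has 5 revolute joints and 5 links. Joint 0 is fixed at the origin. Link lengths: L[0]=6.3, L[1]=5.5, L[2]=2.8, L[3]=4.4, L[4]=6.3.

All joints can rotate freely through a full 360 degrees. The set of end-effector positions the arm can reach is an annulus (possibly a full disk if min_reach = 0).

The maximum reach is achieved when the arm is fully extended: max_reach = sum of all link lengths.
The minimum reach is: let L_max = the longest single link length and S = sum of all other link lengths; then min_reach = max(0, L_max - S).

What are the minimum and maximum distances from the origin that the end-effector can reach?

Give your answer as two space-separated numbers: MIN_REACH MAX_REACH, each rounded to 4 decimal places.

Link lengths: [6.3, 5.5, 2.8, 4.4, 6.3]
max_reach = 6.3 + 5.5 + 2.8 + 4.4 + 6.3 = 25.3
L_max = max([6.3, 5.5, 2.8, 4.4, 6.3]) = 6.3
S (sum of others) = 25.3 - 6.3 = 19
min_reach = max(0, 6.3 - 19) = max(0, -12.7) = 0

Answer: 0.0000 25.3000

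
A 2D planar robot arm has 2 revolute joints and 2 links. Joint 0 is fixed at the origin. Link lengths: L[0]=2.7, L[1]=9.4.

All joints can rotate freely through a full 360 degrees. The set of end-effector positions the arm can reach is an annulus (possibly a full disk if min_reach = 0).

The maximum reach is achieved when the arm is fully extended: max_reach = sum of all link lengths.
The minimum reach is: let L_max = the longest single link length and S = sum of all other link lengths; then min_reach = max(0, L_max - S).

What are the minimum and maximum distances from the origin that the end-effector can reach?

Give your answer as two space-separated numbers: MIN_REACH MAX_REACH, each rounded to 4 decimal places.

Answer: 6.7000 12.1000

Derivation:
Link lengths: [2.7, 9.4]
max_reach = 2.7 + 9.4 = 12.1
L_max = max([2.7, 9.4]) = 9.4
S (sum of others) = 12.1 - 9.4 = 2.7
min_reach = max(0, 9.4 - 2.7) = max(0, 6.7) = 6.7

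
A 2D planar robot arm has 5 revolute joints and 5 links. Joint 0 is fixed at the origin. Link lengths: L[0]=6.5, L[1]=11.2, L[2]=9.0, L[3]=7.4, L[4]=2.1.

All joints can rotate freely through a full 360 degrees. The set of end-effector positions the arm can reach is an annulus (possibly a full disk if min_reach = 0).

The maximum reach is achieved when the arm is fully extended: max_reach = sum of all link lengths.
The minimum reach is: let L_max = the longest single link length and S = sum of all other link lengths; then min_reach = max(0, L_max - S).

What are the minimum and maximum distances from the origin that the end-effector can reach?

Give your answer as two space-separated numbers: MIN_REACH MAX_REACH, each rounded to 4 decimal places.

Answer: 0.0000 36.2000

Derivation:
Link lengths: [6.5, 11.2, 9.0, 7.4, 2.1]
max_reach = 6.5 + 11.2 + 9 + 7.4 + 2.1 = 36.2
L_max = max([6.5, 11.2, 9.0, 7.4, 2.1]) = 11.2
S (sum of others) = 36.2 - 11.2 = 25
min_reach = max(0, 11.2 - 25) = max(0, -13.8) = 0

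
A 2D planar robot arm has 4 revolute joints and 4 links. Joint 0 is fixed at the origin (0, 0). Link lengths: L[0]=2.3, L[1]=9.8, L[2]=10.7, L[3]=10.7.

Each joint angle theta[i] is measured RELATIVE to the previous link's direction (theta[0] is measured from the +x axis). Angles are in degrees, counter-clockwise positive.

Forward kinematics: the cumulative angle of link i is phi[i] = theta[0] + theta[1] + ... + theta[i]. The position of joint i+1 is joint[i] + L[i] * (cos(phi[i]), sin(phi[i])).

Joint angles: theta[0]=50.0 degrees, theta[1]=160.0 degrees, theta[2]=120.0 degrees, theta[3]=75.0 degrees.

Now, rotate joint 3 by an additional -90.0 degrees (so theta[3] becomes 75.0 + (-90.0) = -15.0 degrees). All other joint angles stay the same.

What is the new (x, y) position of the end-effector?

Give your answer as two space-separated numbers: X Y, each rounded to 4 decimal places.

joint[0] = (0.0000, 0.0000)  (base)
link 0: phi[0] = 50 = 50 deg
  cos(50 deg) = 0.6428, sin(50 deg) = 0.7660
  joint[1] = (0.0000, 0.0000) + 2.3 * (0.6428, 0.7660) = (0.0000 + 1.4784, 0.0000 + 1.7619) = (1.4784, 1.7619)
link 1: phi[1] = 50 + 160 = 210 deg
  cos(210 deg) = -0.8660, sin(210 deg) = -0.5000
  joint[2] = (1.4784, 1.7619) + 9.8 * (-0.8660, -0.5000) = (1.4784 + -8.4870, 1.7619 + -4.9000) = (-7.0086, -3.1381)
link 2: phi[2] = 50 + 160 + 120 = 330 deg
  cos(330 deg) = 0.8660, sin(330 deg) = -0.5000
  joint[3] = (-7.0086, -3.1381) + 10.7 * (0.8660, -0.5000) = (-7.0086 + 9.2665, -3.1381 + -5.3500) = (2.2578, -8.4881)
link 3: phi[3] = 50 + 160 + 120 + -15 = 315 deg
  cos(315 deg) = 0.7071, sin(315 deg) = -0.7071
  joint[4] = (2.2578, -8.4881) + 10.7 * (0.7071, -0.7071) = (2.2578 + 7.5660, -8.4881 + -7.5660) = (9.8239, -16.0541)
End effector: (9.8239, -16.0541)

Answer: 9.8239 -16.0541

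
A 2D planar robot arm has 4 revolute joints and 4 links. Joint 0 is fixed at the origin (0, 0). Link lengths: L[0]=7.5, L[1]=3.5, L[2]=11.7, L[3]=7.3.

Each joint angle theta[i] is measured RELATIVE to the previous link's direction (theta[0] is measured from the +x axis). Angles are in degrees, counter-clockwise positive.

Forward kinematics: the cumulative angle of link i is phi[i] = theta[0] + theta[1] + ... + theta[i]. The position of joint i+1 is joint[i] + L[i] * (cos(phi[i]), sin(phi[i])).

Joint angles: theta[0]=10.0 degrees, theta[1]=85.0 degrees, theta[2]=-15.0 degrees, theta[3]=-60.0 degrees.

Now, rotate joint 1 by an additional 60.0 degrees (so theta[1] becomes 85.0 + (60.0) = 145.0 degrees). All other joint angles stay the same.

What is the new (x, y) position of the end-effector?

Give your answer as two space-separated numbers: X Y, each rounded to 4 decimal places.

joint[0] = (0.0000, 0.0000)  (base)
link 0: phi[0] = 10 = 10 deg
  cos(10 deg) = 0.9848, sin(10 deg) = 0.1736
  joint[1] = (0.0000, 0.0000) + 7.5 * (0.9848, 0.1736) = (0.0000 + 7.3861, 0.0000 + 1.3024) = (7.3861, 1.3024)
link 1: phi[1] = 10 + 145 = 155 deg
  cos(155 deg) = -0.9063, sin(155 deg) = 0.4226
  joint[2] = (7.3861, 1.3024) + 3.5 * (-0.9063, 0.4226) = (7.3861 + -3.1721, 1.3024 + 1.4792) = (4.2140, 2.7815)
link 2: phi[2] = 10 + 145 + -15 = 140 deg
  cos(140 deg) = -0.7660, sin(140 deg) = 0.6428
  joint[3] = (4.2140, 2.7815) + 11.7 * (-0.7660, 0.6428) = (4.2140 + -8.9627, 2.7815 + 7.5206) = (-4.7487, 10.3021)
link 3: phi[3] = 10 + 145 + -15 + -60 = 80 deg
  cos(80 deg) = 0.1736, sin(80 deg) = 0.9848
  joint[4] = (-4.7487, 10.3021) + 7.3 * (0.1736, 0.9848) = (-4.7487 + 1.2676, 10.3021 + 7.1891) = (-3.4811, 17.4912)
End effector: (-3.4811, 17.4912)

Answer: -3.4811 17.4912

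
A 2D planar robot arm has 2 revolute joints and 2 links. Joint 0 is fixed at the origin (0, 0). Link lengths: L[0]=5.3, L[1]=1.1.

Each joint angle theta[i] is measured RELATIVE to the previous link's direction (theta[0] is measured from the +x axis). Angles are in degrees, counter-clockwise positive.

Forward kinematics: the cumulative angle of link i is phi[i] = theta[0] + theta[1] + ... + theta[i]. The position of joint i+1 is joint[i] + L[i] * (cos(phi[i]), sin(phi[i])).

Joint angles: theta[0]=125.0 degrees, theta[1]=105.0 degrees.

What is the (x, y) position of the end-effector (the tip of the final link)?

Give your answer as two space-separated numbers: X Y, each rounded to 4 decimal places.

joint[0] = (0.0000, 0.0000)  (base)
link 0: phi[0] = 125 = 125 deg
  cos(125 deg) = -0.5736, sin(125 deg) = 0.8192
  joint[1] = (0.0000, 0.0000) + 5.3 * (-0.5736, 0.8192) = (0.0000 + -3.0400, 0.0000 + 4.3415) = (-3.0400, 4.3415)
link 1: phi[1] = 125 + 105 = 230 deg
  cos(230 deg) = -0.6428, sin(230 deg) = -0.7660
  joint[2] = (-3.0400, 4.3415) + 1.1 * (-0.6428, -0.7660) = (-3.0400 + -0.7071, 4.3415 + -0.8426) = (-3.7470, 3.4989)
End effector: (-3.7470, 3.4989)

Answer: -3.7470 3.4989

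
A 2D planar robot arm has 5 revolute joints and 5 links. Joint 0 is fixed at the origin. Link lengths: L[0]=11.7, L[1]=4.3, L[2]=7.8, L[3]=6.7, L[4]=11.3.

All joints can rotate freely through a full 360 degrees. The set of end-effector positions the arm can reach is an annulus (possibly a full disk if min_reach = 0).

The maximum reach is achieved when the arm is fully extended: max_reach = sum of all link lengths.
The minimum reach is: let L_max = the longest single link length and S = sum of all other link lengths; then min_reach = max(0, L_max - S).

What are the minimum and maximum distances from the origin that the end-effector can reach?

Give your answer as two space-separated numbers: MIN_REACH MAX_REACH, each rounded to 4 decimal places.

Link lengths: [11.7, 4.3, 7.8, 6.7, 11.3]
max_reach = 11.7 + 4.3 + 7.8 + 6.7 + 11.3 = 41.8
L_max = max([11.7, 4.3, 7.8, 6.7, 11.3]) = 11.7
S (sum of others) = 41.8 - 11.7 = 30.1
min_reach = max(0, 11.7 - 30.1) = max(0, -18.4) = 0

Answer: 0.0000 41.8000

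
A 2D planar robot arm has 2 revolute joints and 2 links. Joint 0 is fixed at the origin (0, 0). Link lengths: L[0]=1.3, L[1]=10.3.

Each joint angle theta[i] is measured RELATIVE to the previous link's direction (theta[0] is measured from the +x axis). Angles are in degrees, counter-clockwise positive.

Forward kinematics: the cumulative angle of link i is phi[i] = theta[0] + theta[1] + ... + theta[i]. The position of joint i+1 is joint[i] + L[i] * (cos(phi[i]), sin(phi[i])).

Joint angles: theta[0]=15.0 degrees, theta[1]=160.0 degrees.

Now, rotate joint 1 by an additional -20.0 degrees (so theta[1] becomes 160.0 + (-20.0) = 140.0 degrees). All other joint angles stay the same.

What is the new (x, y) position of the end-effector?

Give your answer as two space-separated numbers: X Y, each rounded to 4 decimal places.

joint[0] = (0.0000, 0.0000)  (base)
link 0: phi[0] = 15 = 15 deg
  cos(15 deg) = 0.9659, sin(15 deg) = 0.2588
  joint[1] = (0.0000, 0.0000) + 1.3 * (0.9659, 0.2588) = (0.0000 + 1.2557, 0.0000 + 0.3365) = (1.2557, 0.3365)
link 1: phi[1] = 15 + 140 = 155 deg
  cos(155 deg) = -0.9063, sin(155 deg) = 0.4226
  joint[2] = (1.2557, 0.3365) + 10.3 * (-0.9063, 0.4226) = (1.2557 + -9.3350, 0.3365 + 4.3530) = (-8.0793, 4.6894)
End effector: (-8.0793, 4.6894)

Answer: -8.0793 4.6894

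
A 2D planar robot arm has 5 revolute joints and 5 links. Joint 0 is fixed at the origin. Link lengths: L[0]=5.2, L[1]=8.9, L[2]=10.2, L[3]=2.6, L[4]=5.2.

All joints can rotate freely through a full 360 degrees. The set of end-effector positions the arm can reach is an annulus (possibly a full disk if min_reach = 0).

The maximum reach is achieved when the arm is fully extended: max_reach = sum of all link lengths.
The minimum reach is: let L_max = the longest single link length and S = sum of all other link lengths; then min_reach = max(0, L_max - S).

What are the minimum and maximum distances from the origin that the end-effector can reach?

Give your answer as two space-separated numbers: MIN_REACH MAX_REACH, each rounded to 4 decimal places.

Answer: 0.0000 32.1000

Derivation:
Link lengths: [5.2, 8.9, 10.2, 2.6, 5.2]
max_reach = 5.2 + 8.9 + 10.2 + 2.6 + 5.2 = 32.1
L_max = max([5.2, 8.9, 10.2, 2.6, 5.2]) = 10.2
S (sum of others) = 32.1 - 10.2 = 21.9
min_reach = max(0, 10.2 - 21.9) = max(0, -11.7) = 0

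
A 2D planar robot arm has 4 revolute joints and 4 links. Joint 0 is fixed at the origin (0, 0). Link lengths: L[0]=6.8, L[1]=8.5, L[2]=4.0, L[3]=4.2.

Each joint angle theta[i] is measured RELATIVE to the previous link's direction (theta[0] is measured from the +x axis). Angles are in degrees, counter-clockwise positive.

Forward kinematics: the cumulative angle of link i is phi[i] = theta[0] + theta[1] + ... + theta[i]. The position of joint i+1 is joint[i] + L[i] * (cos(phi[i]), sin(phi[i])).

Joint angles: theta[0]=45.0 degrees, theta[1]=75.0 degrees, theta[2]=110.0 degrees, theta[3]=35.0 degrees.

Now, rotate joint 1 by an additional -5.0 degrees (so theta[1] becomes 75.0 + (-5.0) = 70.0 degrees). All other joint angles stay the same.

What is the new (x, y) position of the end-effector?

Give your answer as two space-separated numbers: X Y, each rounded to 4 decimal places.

joint[0] = (0.0000, 0.0000)  (base)
link 0: phi[0] = 45 = 45 deg
  cos(45 deg) = 0.7071, sin(45 deg) = 0.7071
  joint[1] = (0.0000, 0.0000) + 6.8 * (0.7071, 0.7071) = (0.0000 + 4.8083, 0.0000 + 4.8083) = (4.8083, 4.8083)
link 1: phi[1] = 45 + 70 = 115 deg
  cos(115 deg) = -0.4226, sin(115 deg) = 0.9063
  joint[2] = (4.8083, 4.8083) + 8.5 * (-0.4226, 0.9063) = (4.8083 + -3.5923, 4.8083 + 7.7036) = (1.2161, 12.5119)
link 2: phi[2] = 45 + 70 + 110 = 225 deg
  cos(225 deg) = -0.7071, sin(225 deg) = -0.7071
  joint[3] = (1.2161, 12.5119) + 4 * (-0.7071, -0.7071) = (1.2161 + -2.8284, 12.5119 + -2.8284) = (-1.6124, 9.6835)
link 3: phi[3] = 45 + 70 + 110 + 35 = 260 deg
  cos(260 deg) = -0.1736, sin(260 deg) = -0.9848
  joint[4] = (-1.6124, 9.6835) + 4.2 * (-0.1736, -0.9848) = (-1.6124 + -0.7293, 9.6835 + -4.1362) = (-2.3417, 5.5473)
End effector: (-2.3417, 5.5473)

Answer: -2.3417 5.5473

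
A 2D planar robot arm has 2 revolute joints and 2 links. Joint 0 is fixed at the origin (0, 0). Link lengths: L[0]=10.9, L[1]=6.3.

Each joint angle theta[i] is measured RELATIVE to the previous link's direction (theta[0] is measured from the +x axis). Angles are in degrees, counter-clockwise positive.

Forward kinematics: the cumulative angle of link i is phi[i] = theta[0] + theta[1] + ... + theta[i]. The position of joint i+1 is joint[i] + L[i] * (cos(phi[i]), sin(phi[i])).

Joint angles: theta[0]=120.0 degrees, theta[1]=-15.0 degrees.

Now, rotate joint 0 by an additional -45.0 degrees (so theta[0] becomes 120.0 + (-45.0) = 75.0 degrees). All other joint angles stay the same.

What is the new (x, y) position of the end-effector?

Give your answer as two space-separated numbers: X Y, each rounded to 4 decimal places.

Answer: 5.9711 15.9846

Derivation:
joint[0] = (0.0000, 0.0000)  (base)
link 0: phi[0] = 75 = 75 deg
  cos(75 deg) = 0.2588, sin(75 deg) = 0.9659
  joint[1] = (0.0000, 0.0000) + 10.9 * (0.2588, 0.9659) = (0.0000 + 2.8211, 0.0000 + 10.5286) = (2.8211, 10.5286)
link 1: phi[1] = 75 + -15 = 60 deg
  cos(60 deg) = 0.5000, sin(60 deg) = 0.8660
  joint[2] = (2.8211, 10.5286) + 6.3 * (0.5000, 0.8660) = (2.8211 + 3.1500, 10.5286 + 5.4560) = (5.9711, 15.9846)
End effector: (5.9711, 15.9846)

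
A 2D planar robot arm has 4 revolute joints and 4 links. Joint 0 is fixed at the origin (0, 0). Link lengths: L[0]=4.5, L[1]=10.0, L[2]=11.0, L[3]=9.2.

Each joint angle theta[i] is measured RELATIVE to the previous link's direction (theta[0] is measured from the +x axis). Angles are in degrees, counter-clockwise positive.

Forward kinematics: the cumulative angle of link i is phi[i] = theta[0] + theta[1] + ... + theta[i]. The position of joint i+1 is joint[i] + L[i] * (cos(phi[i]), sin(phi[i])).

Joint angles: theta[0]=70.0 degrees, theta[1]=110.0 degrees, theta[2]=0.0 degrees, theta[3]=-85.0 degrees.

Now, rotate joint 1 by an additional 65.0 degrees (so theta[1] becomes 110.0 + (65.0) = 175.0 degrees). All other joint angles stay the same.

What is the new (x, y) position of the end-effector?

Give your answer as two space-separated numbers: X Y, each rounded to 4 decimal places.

Answer: -15.9811 -11.6573

Derivation:
joint[0] = (0.0000, 0.0000)  (base)
link 0: phi[0] = 70 = 70 deg
  cos(70 deg) = 0.3420, sin(70 deg) = 0.9397
  joint[1] = (0.0000, 0.0000) + 4.5 * (0.3420, 0.9397) = (0.0000 + 1.5391, 0.0000 + 4.2286) = (1.5391, 4.2286)
link 1: phi[1] = 70 + 175 = 245 deg
  cos(245 deg) = -0.4226, sin(245 deg) = -0.9063
  joint[2] = (1.5391, 4.2286) + 10 * (-0.4226, -0.9063) = (1.5391 + -4.2262, 4.2286 + -9.0631) = (-2.6871, -4.8345)
link 2: phi[2] = 70 + 175 + 0 = 245 deg
  cos(245 deg) = -0.4226, sin(245 deg) = -0.9063
  joint[3] = (-2.6871, -4.8345) + 11 * (-0.4226, -0.9063) = (-2.6871 + -4.6488, -4.8345 + -9.9694) = (-7.3359, -14.8038)
link 3: phi[3] = 70 + 175 + 0 + -85 = 160 deg
  cos(160 deg) = -0.9397, sin(160 deg) = 0.3420
  joint[4] = (-7.3359, -14.8038) + 9.2 * (-0.9397, 0.3420) = (-7.3359 + -8.6452, -14.8038 + 3.1466) = (-15.9811, -11.6573)
End effector: (-15.9811, -11.6573)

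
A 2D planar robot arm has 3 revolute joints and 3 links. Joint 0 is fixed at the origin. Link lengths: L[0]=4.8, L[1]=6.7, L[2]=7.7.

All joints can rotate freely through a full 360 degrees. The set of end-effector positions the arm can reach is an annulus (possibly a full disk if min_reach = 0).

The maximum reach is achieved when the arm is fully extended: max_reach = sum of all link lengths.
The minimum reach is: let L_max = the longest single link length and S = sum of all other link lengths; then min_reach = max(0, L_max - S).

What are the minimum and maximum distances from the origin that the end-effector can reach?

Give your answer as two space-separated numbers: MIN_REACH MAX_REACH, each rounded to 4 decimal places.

Answer: 0.0000 19.2000

Derivation:
Link lengths: [4.8, 6.7, 7.7]
max_reach = 4.8 + 6.7 + 7.7 = 19.2
L_max = max([4.8, 6.7, 7.7]) = 7.7
S (sum of others) = 19.2 - 7.7 = 11.5
min_reach = max(0, 7.7 - 11.5) = max(0, -3.8) = 0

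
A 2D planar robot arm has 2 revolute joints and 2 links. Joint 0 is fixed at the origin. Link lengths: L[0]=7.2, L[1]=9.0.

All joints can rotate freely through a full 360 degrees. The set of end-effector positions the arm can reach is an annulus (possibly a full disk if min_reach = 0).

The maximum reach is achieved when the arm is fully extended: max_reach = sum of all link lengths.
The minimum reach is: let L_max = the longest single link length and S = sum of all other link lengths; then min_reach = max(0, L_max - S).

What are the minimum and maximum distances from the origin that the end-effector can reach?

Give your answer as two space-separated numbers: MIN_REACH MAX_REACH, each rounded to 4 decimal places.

Answer: 1.8000 16.2000

Derivation:
Link lengths: [7.2, 9.0]
max_reach = 7.2 + 9 = 16.2
L_max = max([7.2, 9.0]) = 9
S (sum of others) = 16.2 - 9 = 7.2
min_reach = max(0, 9 - 7.2) = max(0, 1.8) = 1.8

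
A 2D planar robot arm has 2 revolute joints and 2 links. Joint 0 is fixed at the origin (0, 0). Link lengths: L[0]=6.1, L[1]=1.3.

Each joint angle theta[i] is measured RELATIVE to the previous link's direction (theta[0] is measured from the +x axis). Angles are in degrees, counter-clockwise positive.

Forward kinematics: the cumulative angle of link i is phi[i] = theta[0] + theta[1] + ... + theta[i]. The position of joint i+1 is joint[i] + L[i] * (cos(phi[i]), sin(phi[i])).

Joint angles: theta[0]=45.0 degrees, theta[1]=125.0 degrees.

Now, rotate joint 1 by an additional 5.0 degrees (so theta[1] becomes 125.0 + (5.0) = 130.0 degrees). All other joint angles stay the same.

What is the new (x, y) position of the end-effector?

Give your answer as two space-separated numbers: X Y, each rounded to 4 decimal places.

Answer: 3.0183 4.4267

Derivation:
joint[0] = (0.0000, 0.0000)  (base)
link 0: phi[0] = 45 = 45 deg
  cos(45 deg) = 0.7071, sin(45 deg) = 0.7071
  joint[1] = (0.0000, 0.0000) + 6.1 * (0.7071, 0.7071) = (0.0000 + 4.3134, 0.0000 + 4.3134) = (4.3134, 4.3134)
link 1: phi[1] = 45 + 130 = 175 deg
  cos(175 deg) = -0.9962, sin(175 deg) = 0.0872
  joint[2] = (4.3134, 4.3134) + 1.3 * (-0.9962, 0.0872) = (4.3134 + -1.2951, 4.3134 + 0.1133) = (3.0183, 4.4267)
End effector: (3.0183, 4.4267)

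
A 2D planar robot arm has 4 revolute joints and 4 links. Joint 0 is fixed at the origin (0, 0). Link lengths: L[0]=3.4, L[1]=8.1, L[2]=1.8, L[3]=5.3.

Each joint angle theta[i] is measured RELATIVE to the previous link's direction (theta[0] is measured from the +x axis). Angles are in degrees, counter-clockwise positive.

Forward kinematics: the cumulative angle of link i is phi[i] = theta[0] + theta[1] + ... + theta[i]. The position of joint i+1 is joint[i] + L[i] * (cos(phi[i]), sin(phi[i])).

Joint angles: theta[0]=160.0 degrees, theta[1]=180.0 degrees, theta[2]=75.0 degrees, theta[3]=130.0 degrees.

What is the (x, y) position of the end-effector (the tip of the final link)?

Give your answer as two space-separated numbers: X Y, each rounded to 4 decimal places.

joint[0] = (0.0000, 0.0000)  (base)
link 0: phi[0] = 160 = 160 deg
  cos(160 deg) = -0.9397, sin(160 deg) = 0.3420
  joint[1] = (0.0000, 0.0000) + 3.4 * (-0.9397, 0.3420) = (0.0000 + -3.1950, 0.0000 + 1.1629) = (-3.1950, 1.1629)
link 1: phi[1] = 160 + 180 = 340 deg
  cos(340 deg) = 0.9397, sin(340 deg) = -0.3420
  joint[2] = (-3.1950, 1.1629) + 8.1 * (0.9397, -0.3420) = (-3.1950 + 7.6115, 1.1629 + -2.7704) = (4.4166, -1.6075)
link 2: phi[2] = 160 + 180 + 75 = 415 deg
  cos(415 deg) = 0.5736, sin(415 deg) = 0.8192
  joint[3] = (4.4166, -1.6075) + 1.8 * (0.5736, 0.8192) = (4.4166 + 1.0324, -1.6075 + 1.4745) = (5.4490, -0.1330)
link 3: phi[3] = 160 + 180 + 75 + 130 = 545 deg
  cos(545 deg) = -0.9962, sin(545 deg) = -0.0872
  joint[4] = (5.4490, -0.1330) + 5.3 * (-0.9962, -0.0872) = (5.4490 + -5.2798, -0.1330 + -0.4619) = (0.1692, -0.5949)
End effector: (0.1692, -0.5949)

Answer: 0.1692 -0.5949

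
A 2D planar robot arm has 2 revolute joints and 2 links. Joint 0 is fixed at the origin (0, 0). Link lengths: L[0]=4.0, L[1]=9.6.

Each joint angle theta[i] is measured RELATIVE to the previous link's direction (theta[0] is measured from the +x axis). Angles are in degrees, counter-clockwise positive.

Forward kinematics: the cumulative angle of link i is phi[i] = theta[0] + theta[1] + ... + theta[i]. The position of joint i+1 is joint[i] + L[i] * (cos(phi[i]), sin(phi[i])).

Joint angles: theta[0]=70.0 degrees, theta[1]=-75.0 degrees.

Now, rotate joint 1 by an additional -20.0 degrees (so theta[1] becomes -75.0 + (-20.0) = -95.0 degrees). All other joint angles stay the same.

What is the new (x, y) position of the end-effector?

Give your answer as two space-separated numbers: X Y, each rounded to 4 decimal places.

joint[0] = (0.0000, 0.0000)  (base)
link 0: phi[0] = 70 = 70 deg
  cos(70 deg) = 0.3420, sin(70 deg) = 0.9397
  joint[1] = (0.0000, 0.0000) + 4 * (0.3420, 0.9397) = (0.0000 + 1.3681, 0.0000 + 3.7588) = (1.3681, 3.7588)
link 1: phi[1] = 70 + -95 = -25 deg
  cos(-25 deg) = 0.9063, sin(-25 deg) = -0.4226
  joint[2] = (1.3681, 3.7588) + 9.6 * (0.9063, -0.4226) = (1.3681 + 8.7006, 3.7588 + -4.0571) = (10.0686, -0.2984)
End effector: (10.0686, -0.2984)

Answer: 10.0686 -0.2984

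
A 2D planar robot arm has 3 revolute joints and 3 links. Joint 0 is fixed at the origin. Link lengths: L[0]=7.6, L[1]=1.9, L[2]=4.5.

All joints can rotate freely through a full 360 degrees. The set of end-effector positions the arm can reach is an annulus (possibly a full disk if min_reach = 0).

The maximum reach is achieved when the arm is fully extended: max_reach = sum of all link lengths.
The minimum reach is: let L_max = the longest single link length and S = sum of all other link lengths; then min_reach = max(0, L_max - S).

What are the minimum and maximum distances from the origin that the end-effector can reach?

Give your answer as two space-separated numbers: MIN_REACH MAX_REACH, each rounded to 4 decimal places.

Link lengths: [7.6, 1.9, 4.5]
max_reach = 7.6 + 1.9 + 4.5 = 14
L_max = max([7.6, 1.9, 4.5]) = 7.6
S (sum of others) = 14 - 7.6 = 6.4
min_reach = max(0, 7.6 - 6.4) = max(0, 1.2) = 1.2

Answer: 1.2000 14.0000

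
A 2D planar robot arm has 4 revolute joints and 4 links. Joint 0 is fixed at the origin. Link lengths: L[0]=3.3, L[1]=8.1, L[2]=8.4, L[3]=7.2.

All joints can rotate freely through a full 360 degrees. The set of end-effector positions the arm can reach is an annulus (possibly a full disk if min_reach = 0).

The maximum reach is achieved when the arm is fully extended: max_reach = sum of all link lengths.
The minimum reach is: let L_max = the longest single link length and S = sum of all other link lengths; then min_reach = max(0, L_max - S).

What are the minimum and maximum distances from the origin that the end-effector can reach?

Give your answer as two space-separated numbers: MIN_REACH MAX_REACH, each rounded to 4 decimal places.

Answer: 0.0000 27.0000

Derivation:
Link lengths: [3.3, 8.1, 8.4, 7.2]
max_reach = 3.3 + 8.1 + 8.4 + 7.2 = 27
L_max = max([3.3, 8.1, 8.4, 7.2]) = 8.4
S (sum of others) = 27 - 8.4 = 18.6
min_reach = max(0, 8.4 - 18.6) = max(0, -10.2) = 0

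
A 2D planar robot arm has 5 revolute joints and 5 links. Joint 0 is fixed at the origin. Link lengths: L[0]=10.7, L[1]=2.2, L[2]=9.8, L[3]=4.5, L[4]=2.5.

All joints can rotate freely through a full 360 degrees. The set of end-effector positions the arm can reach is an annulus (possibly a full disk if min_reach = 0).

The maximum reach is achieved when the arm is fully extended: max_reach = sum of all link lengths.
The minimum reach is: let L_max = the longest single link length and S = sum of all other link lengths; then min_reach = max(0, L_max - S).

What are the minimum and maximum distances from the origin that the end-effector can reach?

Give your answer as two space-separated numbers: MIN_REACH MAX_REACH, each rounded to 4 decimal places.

Link lengths: [10.7, 2.2, 9.8, 4.5, 2.5]
max_reach = 10.7 + 2.2 + 9.8 + 4.5 + 2.5 = 29.7
L_max = max([10.7, 2.2, 9.8, 4.5, 2.5]) = 10.7
S (sum of others) = 29.7 - 10.7 = 19
min_reach = max(0, 10.7 - 19) = max(0, -8.3) = 0

Answer: 0.0000 29.7000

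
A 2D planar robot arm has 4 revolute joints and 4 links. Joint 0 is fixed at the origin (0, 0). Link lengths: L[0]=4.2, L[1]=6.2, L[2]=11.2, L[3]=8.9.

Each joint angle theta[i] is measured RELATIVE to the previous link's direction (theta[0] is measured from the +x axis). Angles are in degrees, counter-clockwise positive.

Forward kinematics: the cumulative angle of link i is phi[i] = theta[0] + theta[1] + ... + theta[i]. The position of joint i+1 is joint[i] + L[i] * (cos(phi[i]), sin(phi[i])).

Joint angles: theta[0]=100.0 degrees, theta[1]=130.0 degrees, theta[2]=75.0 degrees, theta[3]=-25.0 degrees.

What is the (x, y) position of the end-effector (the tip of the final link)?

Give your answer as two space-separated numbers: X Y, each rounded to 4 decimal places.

Answer: 3.2549 -18.5526

Derivation:
joint[0] = (0.0000, 0.0000)  (base)
link 0: phi[0] = 100 = 100 deg
  cos(100 deg) = -0.1736, sin(100 deg) = 0.9848
  joint[1] = (0.0000, 0.0000) + 4.2 * (-0.1736, 0.9848) = (0.0000 + -0.7293, 0.0000 + 4.1362) = (-0.7293, 4.1362)
link 1: phi[1] = 100 + 130 = 230 deg
  cos(230 deg) = -0.6428, sin(230 deg) = -0.7660
  joint[2] = (-0.7293, 4.1362) + 6.2 * (-0.6428, -0.7660) = (-0.7293 + -3.9853, 4.1362 + -4.7495) = (-4.7146, -0.6133)
link 2: phi[2] = 100 + 130 + 75 = 305 deg
  cos(305 deg) = 0.5736, sin(305 deg) = -0.8192
  joint[3] = (-4.7146, -0.6133) + 11.2 * (0.5736, -0.8192) = (-4.7146 + 6.4241, -0.6133 + -9.1745) = (1.7095, -9.7878)
link 3: phi[3] = 100 + 130 + 75 + -25 = 280 deg
  cos(280 deg) = 0.1736, sin(280 deg) = -0.9848
  joint[4] = (1.7095, -9.7878) + 8.9 * (0.1736, -0.9848) = (1.7095 + 1.5455, -9.7878 + -8.7648) = (3.2549, -18.5526)
End effector: (3.2549, -18.5526)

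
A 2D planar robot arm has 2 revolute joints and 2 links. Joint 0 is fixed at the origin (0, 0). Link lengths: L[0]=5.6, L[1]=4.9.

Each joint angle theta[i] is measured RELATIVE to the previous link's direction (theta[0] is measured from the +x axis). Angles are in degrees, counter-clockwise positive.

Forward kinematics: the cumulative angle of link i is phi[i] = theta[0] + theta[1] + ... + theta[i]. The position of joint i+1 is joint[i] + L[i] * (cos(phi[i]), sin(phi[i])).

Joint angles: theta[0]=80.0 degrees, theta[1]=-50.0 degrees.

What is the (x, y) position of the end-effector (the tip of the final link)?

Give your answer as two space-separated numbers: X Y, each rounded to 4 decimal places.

Answer: 5.2160 7.9649

Derivation:
joint[0] = (0.0000, 0.0000)  (base)
link 0: phi[0] = 80 = 80 deg
  cos(80 deg) = 0.1736, sin(80 deg) = 0.9848
  joint[1] = (0.0000, 0.0000) + 5.6 * (0.1736, 0.9848) = (0.0000 + 0.9724, 0.0000 + 5.5149) = (0.9724, 5.5149)
link 1: phi[1] = 80 + -50 = 30 deg
  cos(30 deg) = 0.8660, sin(30 deg) = 0.5000
  joint[2] = (0.9724, 5.5149) + 4.9 * (0.8660, 0.5000) = (0.9724 + 4.2435, 5.5149 + 2.4500) = (5.2160, 7.9649)
End effector: (5.2160, 7.9649)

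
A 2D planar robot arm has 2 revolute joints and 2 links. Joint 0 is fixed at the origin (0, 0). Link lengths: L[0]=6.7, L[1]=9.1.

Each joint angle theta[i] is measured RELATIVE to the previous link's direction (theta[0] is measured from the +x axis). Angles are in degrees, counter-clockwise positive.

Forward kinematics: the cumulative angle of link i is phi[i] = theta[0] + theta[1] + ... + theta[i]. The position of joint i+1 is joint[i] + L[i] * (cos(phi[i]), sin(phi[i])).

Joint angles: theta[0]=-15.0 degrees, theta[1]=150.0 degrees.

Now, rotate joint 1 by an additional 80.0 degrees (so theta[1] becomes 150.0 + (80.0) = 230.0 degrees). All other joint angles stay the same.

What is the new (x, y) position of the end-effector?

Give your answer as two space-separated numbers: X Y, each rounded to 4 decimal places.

Answer: -0.9826 -6.9536

Derivation:
joint[0] = (0.0000, 0.0000)  (base)
link 0: phi[0] = -15 = -15 deg
  cos(-15 deg) = 0.9659, sin(-15 deg) = -0.2588
  joint[1] = (0.0000, 0.0000) + 6.7 * (0.9659, -0.2588) = (0.0000 + 6.4717, 0.0000 + -1.7341) = (6.4717, -1.7341)
link 1: phi[1] = -15 + 230 = 215 deg
  cos(215 deg) = -0.8192, sin(215 deg) = -0.5736
  joint[2] = (6.4717, -1.7341) + 9.1 * (-0.8192, -0.5736) = (6.4717 + -7.4543, -1.7341 + -5.2195) = (-0.9826, -6.9536)
End effector: (-0.9826, -6.9536)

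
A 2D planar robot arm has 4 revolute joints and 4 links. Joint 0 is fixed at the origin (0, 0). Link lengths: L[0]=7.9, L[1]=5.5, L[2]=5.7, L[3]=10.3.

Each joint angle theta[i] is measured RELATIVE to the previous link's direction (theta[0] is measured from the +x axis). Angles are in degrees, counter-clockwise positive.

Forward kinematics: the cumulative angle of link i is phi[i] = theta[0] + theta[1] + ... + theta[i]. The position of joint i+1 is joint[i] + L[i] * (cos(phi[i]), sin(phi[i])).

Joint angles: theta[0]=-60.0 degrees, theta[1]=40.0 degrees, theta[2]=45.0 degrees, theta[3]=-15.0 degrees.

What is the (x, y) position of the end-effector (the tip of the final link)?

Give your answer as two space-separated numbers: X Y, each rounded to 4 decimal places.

Answer: 24.4278 -4.5252

Derivation:
joint[0] = (0.0000, 0.0000)  (base)
link 0: phi[0] = -60 = -60 deg
  cos(-60 deg) = 0.5000, sin(-60 deg) = -0.8660
  joint[1] = (0.0000, 0.0000) + 7.9 * (0.5000, -0.8660) = (0.0000 + 3.9500, 0.0000 + -6.8416) = (3.9500, -6.8416)
link 1: phi[1] = -60 + 40 = -20 deg
  cos(-20 deg) = 0.9397, sin(-20 deg) = -0.3420
  joint[2] = (3.9500, -6.8416) + 5.5 * (0.9397, -0.3420) = (3.9500 + 5.1683, -6.8416 + -1.8811) = (9.1183, -8.7227)
link 2: phi[2] = -60 + 40 + 45 = 25 deg
  cos(25 deg) = 0.9063, sin(25 deg) = 0.4226
  joint[3] = (9.1183, -8.7227) + 5.7 * (0.9063, 0.4226) = (9.1183 + 5.1660, -8.7227 + 2.4089) = (14.2843, -6.3138)
link 3: phi[3] = -60 + 40 + 45 + -15 = 10 deg
  cos(10 deg) = 0.9848, sin(10 deg) = 0.1736
  joint[4] = (14.2843, -6.3138) + 10.3 * (0.9848, 0.1736) = (14.2843 + 10.1435, -6.3138 + 1.7886) = (24.4278, -4.5252)
End effector: (24.4278, -4.5252)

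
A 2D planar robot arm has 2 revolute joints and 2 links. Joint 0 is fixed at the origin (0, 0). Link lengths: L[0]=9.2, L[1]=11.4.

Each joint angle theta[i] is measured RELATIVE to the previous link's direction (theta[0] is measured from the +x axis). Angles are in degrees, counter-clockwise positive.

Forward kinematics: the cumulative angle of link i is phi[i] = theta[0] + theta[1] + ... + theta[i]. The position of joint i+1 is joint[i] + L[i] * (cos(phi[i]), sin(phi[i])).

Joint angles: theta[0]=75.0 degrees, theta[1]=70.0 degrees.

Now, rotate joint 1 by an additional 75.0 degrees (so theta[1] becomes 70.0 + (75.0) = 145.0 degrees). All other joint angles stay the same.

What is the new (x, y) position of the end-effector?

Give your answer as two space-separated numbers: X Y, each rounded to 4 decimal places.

Answer: -6.3518 1.5587

Derivation:
joint[0] = (0.0000, 0.0000)  (base)
link 0: phi[0] = 75 = 75 deg
  cos(75 deg) = 0.2588, sin(75 deg) = 0.9659
  joint[1] = (0.0000, 0.0000) + 9.2 * (0.2588, 0.9659) = (0.0000 + 2.3811, 0.0000 + 8.8865) = (2.3811, 8.8865)
link 1: phi[1] = 75 + 145 = 220 deg
  cos(220 deg) = -0.7660, sin(220 deg) = -0.6428
  joint[2] = (2.3811, 8.8865) + 11.4 * (-0.7660, -0.6428) = (2.3811 + -8.7329, 8.8865 + -7.3278) = (-6.3518, 1.5587)
End effector: (-6.3518, 1.5587)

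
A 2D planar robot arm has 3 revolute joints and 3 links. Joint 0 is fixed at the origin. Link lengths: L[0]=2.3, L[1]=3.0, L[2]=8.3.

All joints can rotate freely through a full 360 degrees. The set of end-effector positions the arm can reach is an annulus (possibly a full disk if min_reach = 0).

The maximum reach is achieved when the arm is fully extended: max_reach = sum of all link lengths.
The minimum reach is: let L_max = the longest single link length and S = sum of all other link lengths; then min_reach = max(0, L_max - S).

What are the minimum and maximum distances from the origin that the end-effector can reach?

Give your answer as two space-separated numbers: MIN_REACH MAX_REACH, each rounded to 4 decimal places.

Answer: 3.0000 13.6000

Derivation:
Link lengths: [2.3, 3.0, 8.3]
max_reach = 2.3 + 3 + 8.3 = 13.6
L_max = max([2.3, 3.0, 8.3]) = 8.3
S (sum of others) = 13.6 - 8.3 = 5.3
min_reach = max(0, 8.3 - 5.3) = max(0, 3) = 3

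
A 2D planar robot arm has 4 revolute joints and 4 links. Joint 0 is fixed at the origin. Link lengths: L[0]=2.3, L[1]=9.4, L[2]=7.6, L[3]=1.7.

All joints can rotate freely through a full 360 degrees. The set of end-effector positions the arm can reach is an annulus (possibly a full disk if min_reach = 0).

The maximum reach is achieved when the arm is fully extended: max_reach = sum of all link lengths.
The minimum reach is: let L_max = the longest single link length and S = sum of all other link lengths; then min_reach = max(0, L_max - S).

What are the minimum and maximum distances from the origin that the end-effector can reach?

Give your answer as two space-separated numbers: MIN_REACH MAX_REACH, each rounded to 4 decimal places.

Link lengths: [2.3, 9.4, 7.6, 1.7]
max_reach = 2.3 + 9.4 + 7.6 + 1.7 = 21
L_max = max([2.3, 9.4, 7.6, 1.7]) = 9.4
S (sum of others) = 21 - 9.4 = 11.6
min_reach = max(0, 9.4 - 11.6) = max(0, -2.2) = 0

Answer: 0.0000 21.0000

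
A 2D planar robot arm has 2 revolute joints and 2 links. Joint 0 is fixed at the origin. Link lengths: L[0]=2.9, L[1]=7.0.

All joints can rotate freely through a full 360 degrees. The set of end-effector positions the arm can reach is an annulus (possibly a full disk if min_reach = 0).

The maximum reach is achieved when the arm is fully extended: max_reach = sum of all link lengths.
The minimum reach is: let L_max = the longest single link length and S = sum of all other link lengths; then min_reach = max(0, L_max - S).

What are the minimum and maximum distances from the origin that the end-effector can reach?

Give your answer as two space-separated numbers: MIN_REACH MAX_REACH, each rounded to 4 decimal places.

Answer: 4.1000 9.9000

Derivation:
Link lengths: [2.9, 7.0]
max_reach = 2.9 + 7 = 9.9
L_max = max([2.9, 7.0]) = 7
S (sum of others) = 9.9 - 7 = 2.9
min_reach = max(0, 7 - 2.9) = max(0, 4.1) = 4.1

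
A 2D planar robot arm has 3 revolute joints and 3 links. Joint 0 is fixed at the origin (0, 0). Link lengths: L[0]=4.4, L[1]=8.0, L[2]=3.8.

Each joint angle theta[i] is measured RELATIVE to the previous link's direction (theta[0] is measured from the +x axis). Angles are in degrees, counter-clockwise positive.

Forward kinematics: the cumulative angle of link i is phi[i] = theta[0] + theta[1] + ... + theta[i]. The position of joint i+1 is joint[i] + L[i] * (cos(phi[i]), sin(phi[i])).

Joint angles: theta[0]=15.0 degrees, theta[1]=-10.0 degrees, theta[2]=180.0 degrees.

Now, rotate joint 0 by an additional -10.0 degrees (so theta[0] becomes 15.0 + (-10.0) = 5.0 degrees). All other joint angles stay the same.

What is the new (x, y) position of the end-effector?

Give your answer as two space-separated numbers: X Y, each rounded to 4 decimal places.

joint[0] = (0.0000, 0.0000)  (base)
link 0: phi[0] = 5 = 5 deg
  cos(5 deg) = 0.9962, sin(5 deg) = 0.0872
  joint[1] = (0.0000, 0.0000) + 4.4 * (0.9962, 0.0872) = (0.0000 + 4.3833, 0.0000 + 0.3835) = (4.3833, 0.3835)
link 1: phi[1] = 5 + -10 = -5 deg
  cos(-5 deg) = 0.9962, sin(-5 deg) = -0.0872
  joint[2] = (4.3833, 0.3835) + 8 * (0.9962, -0.0872) = (4.3833 + 7.9696, 0.3835 + -0.6972) = (12.3528, -0.3138)
link 2: phi[2] = 5 + -10 + 180 = 175 deg
  cos(175 deg) = -0.9962, sin(175 deg) = 0.0872
  joint[3] = (12.3528, -0.3138) + 3.8 * (-0.9962, 0.0872) = (12.3528 + -3.7855, -0.3138 + 0.3312) = (8.5673, 0.0174)
End effector: (8.5673, 0.0174)

Answer: 8.5673 0.0174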